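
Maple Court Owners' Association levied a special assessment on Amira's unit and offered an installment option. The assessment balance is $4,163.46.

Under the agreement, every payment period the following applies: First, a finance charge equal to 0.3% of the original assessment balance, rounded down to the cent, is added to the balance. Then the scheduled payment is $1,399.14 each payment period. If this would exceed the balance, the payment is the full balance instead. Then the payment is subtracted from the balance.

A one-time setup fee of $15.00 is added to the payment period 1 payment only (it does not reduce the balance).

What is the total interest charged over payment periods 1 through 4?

$49.96

Payment period 1: opening $4,163.46; interest $12.49 → $4,175.95; payment $1,399.14 (+ $15.00 fee); balance $2,776.81
Payment period 2: opening $2,776.81; interest $12.49 → $2,789.30; payment $1,399.14; balance $1,390.16
Payment period 3: opening $1,390.16; interest $12.49 → $1,402.65; payment $1,399.14; balance $3.51
Payment period 4: opening $3.51; interest $12.49 → $16.00; payment $16.00; balance $0.00
Total interest: $12.49 + $12.49 + $12.49 + $12.49 = $49.96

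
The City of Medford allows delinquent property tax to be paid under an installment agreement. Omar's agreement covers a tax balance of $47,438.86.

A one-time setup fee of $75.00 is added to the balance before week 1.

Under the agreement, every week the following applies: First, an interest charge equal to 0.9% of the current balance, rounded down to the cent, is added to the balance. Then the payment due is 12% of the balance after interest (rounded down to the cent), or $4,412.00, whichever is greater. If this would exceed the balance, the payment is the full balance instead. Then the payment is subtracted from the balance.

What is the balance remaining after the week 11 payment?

Week 1: $47,513.86 +$427.62 interest = $47,941.48; pay $5,752.97 → $42,188.51
Week 2: $42,188.51 +$379.69 interest = $42,568.20; pay $5,108.18 → $37,460.02
Week 3: $37,460.02 +$337.14 interest = $37,797.16; pay $4,535.65 → $33,261.51
Week 4: $33,261.51 +$299.35 interest = $33,560.86; pay $4,412.00 → $29,148.86
Week 5: $29,148.86 +$262.33 interest = $29,411.19; pay $4,412.00 → $24,999.19
Week 6: $24,999.19 +$224.99 interest = $25,224.18; pay $4,412.00 → $20,812.18
Week 7: $20,812.18 +$187.30 interest = $20,999.48; pay $4,412.00 → $16,587.48
Week 8: $16,587.48 +$149.28 interest = $16,736.76; pay $4,412.00 → $12,324.76
Week 9: $12,324.76 +$110.92 interest = $12,435.68; pay $4,412.00 → $8,023.68
Week 10: $8,023.68 +$72.21 interest = $8,095.89; pay $4,412.00 → $3,683.89
Week 11: $3,683.89 +$33.15 interest = $3,717.04; pay $3,717.04 → $0.00

$0.00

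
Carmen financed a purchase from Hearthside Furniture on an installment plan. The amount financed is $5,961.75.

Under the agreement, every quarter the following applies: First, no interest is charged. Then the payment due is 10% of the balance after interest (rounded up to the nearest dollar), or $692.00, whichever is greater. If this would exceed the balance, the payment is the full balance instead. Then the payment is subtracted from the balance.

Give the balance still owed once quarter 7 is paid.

Quarter 1: opening $5,961.75; payment $692.00; balance $5,269.75
Quarter 2: opening $5,269.75; payment $692.00; balance $4,577.75
Quarter 3: opening $4,577.75; payment $692.00; balance $3,885.75
Quarter 4: opening $3,885.75; payment $692.00; balance $3,193.75
Quarter 5: opening $3,193.75; payment $692.00; balance $2,501.75
Quarter 6: opening $2,501.75; payment $692.00; balance $1,809.75
Quarter 7: opening $1,809.75; payment $692.00; balance $1,117.75

$1,117.75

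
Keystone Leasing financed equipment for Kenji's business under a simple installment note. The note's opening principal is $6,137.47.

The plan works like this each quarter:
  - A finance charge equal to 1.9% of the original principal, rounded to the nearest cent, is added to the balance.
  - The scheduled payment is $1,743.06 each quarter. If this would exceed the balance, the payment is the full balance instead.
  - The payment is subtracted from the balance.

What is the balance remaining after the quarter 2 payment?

Quarter 1: opening $6,137.47; interest $116.61 → $6,254.08; payment $1,743.06; balance $4,511.02
Quarter 2: opening $4,511.02; interest $116.61 → $4,627.63; payment $1,743.06; balance $2,884.57

$2,884.57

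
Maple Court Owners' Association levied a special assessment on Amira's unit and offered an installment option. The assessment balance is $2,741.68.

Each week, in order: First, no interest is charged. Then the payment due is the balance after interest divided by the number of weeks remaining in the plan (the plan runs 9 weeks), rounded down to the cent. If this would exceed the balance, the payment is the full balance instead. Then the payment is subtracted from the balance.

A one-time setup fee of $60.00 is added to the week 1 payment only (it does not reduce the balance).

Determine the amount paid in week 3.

Week 1: opening $2,741.68; payment $304.63 (+ $60.00 fee); balance $2,437.05
Week 2: opening $2,437.05; payment $304.63; balance $2,132.42
Week 3: opening $2,132.42; payment $304.63; balance $1,827.79

$304.63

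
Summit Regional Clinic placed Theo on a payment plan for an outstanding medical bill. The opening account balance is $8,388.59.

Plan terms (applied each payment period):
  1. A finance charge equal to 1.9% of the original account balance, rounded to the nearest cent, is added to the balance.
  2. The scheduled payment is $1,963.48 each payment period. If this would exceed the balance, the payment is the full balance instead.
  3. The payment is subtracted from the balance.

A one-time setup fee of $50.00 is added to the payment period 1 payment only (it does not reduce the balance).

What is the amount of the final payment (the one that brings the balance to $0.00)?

$1,331.57

# | Opening | Interest | Payment | Fee | End bal
1 | $8,388.59 | $159.38 | $1,963.48 | $50.00 | $6,584.49
2 | $6,584.49 | $159.38 | $1,963.48 | — | $4,780.39
3 | $4,780.39 | $159.38 | $1,963.48 | — | $2,976.29
4 | $2,976.29 | $159.38 | $1,963.48 | — | $1,172.19
5 | $1,172.19 | $159.38 | $1,331.57 | — | $0.00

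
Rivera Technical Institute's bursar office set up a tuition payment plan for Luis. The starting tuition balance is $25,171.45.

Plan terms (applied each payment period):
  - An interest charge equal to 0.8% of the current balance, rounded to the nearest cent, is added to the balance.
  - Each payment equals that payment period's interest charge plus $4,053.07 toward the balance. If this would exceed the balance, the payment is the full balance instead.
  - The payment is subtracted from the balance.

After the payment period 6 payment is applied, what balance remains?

Payment period 1: opening $25,171.45; interest $201.37 → $25,372.82; payment $4,254.44; balance $21,118.38
Payment period 2: opening $21,118.38; interest $168.95 → $21,287.33; payment $4,222.02; balance $17,065.31
Payment period 3: opening $17,065.31; interest $136.52 → $17,201.83; payment $4,189.59; balance $13,012.24
Payment period 4: opening $13,012.24; interest $104.10 → $13,116.34; payment $4,157.17; balance $8,959.17
Payment period 5: opening $8,959.17; interest $71.67 → $9,030.84; payment $4,124.74; balance $4,906.10
Payment period 6: opening $4,906.10; interest $39.25 → $4,945.35; payment $4,092.32; balance $853.03

$853.03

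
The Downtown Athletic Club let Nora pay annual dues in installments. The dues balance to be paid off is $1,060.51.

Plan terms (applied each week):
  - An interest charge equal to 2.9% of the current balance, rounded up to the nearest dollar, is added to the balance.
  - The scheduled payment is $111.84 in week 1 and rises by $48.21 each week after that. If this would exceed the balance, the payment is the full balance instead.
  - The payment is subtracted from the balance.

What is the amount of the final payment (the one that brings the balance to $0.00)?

Week 1: $1,060.51 +$31.00 interest = $1,091.51; pay $111.84 → $979.67
Week 2: $979.67 +$29.00 interest = $1,008.67; pay $160.05 → $848.62
Week 3: $848.62 +$25.00 interest = $873.62; pay $208.26 → $665.36
Week 4: $665.36 +$20.00 interest = $685.36; pay $256.47 → $428.89
Week 5: $428.89 +$13.00 interest = $441.89; pay $304.68 → $137.21
Week 6: $137.21 +$4.00 interest = $141.21; pay $141.21 → $0.00

$141.21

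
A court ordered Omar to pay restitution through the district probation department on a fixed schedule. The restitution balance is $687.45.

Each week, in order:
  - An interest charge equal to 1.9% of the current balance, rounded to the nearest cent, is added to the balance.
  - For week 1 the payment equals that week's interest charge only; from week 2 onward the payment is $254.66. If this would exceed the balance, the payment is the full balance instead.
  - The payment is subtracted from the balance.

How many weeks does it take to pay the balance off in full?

Week 1: opening $687.45; interest $13.06 → $700.51; payment $13.06; balance $687.45
Week 2: opening $687.45; interest $13.06 → $700.51; payment $254.66; balance $445.85
Week 3: opening $445.85; interest $8.47 → $454.32; payment $254.66; balance $199.66
Week 4: opening $199.66; interest $3.79 → $203.45; payment $203.45; balance $0.00
Balance reaches $0.00 in week 4.

4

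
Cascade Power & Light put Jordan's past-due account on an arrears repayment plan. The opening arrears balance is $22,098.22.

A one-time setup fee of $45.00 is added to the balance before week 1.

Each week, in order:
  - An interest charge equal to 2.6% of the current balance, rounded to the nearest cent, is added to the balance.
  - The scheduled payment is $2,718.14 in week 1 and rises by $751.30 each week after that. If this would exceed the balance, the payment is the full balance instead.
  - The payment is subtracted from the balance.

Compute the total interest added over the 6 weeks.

Week 1: $22,143.22 +$575.72 interest = $22,718.94; pay $2,718.14 → $20,000.80
Week 2: $20,000.80 +$520.02 interest = $20,520.82; pay $3,469.44 → $17,051.38
Week 3: $17,051.38 +$443.34 interest = $17,494.72; pay $4,220.74 → $13,273.98
Week 4: $13,273.98 +$345.12 interest = $13,619.10; pay $4,972.04 → $8,647.06
Week 5: $8,647.06 +$224.82 interest = $8,871.88; pay $5,723.34 → $3,148.54
Week 6: $3,148.54 +$81.86 interest = $3,230.40; pay $3,230.40 → $0.00
Total interest: $575.72 + $520.02 + $443.34 + $345.12 + $224.82 + $81.86 = $2,190.88

$2,190.88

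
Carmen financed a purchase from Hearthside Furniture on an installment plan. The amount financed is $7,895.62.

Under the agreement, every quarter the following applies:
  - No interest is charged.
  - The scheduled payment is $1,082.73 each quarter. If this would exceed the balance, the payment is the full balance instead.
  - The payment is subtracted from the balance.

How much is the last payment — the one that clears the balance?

$316.51

Quarter 1: $7,895.62 − $1,082.73 → $6,812.89
Quarter 2: $6,812.89 − $1,082.73 → $5,730.16
Quarter 3: $5,730.16 − $1,082.73 → $4,647.43
Quarter 4: $4,647.43 − $1,082.73 → $3,564.70
Quarter 5: $3,564.70 − $1,082.73 → $2,481.97
Quarter 6: $2,481.97 − $1,082.73 → $1,399.24
Quarter 7: $1,399.24 − $1,082.73 → $316.51
Quarter 8: $316.51 − $316.51 → $0.00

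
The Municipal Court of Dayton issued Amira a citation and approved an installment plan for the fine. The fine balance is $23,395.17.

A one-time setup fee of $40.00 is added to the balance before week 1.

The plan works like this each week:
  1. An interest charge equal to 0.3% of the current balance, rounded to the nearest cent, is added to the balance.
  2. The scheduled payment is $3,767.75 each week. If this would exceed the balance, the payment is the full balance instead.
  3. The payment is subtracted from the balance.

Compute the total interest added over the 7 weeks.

$258.04

Week 1: opening $23,435.17; interest $70.31 → $23,505.48; payment $3,767.75; balance $19,737.73
Week 2: opening $19,737.73; interest $59.21 → $19,796.94; payment $3,767.75; balance $16,029.19
Week 3: opening $16,029.19; interest $48.09 → $16,077.28; payment $3,767.75; balance $12,309.53
Week 4: opening $12,309.53; interest $36.93 → $12,346.46; payment $3,767.75; balance $8,578.71
Week 5: opening $8,578.71; interest $25.74 → $8,604.45; payment $3,767.75; balance $4,836.70
Week 6: opening $4,836.70; interest $14.51 → $4,851.21; payment $3,767.75; balance $1,083.46
Week 7: opening $1,083.46; interest $3.25 → $1,086.71; payment $1,086.71; balance $0.00
Total interest: $70.31 + $59.21 + $48.09 + $36.93 + $25.74 + $14.51 + $3.25 = $258.04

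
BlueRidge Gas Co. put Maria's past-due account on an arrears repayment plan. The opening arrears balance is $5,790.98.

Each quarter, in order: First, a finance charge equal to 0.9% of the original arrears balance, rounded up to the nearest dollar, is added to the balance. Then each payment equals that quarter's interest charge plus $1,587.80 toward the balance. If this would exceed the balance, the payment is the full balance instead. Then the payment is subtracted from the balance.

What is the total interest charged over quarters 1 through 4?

$212.00

Quarter 1: opening $5,790.98; interest $53.00 → $5,843.98; payment $1,640.80; balance $4,203.18
Quarter 2: opening $4,203.18; interest $53.00 → $4,256.18; payment $1,640.80; balance $2,615.38
Quarter 3: opening $2,615.38; interest $53.00 → $2,668.38; payment $1,640.80; balance $1,027.58
Quarter 4: opening $1,027.58; interest $53.00 → $1,080.58; payment $1,080.58; balance $0.00
Total interest: $53.00 + $53.00 + $53.00 + $53.00 = $212.00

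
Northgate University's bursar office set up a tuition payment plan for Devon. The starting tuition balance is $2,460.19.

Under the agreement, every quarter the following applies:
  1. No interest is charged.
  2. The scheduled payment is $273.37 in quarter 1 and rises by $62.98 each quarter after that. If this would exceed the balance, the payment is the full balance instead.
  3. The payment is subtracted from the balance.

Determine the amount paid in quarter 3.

Quarter 1: $2,460.19 − $273.37 → $2,186.82
Quarter 2: $2,186.82 − $336.35 → $1,850.47
Quarter 3: $1,850.47 − $399.33 → $1,451.14

$399.33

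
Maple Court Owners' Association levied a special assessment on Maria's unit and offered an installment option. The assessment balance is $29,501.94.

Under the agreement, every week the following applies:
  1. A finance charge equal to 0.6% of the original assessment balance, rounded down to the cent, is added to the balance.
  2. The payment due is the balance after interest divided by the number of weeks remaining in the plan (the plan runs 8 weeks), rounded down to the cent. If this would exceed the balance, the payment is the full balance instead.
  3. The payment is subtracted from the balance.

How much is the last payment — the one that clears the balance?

$4,168.84

Week 1: $29,501.94 +$177.01 interest = $29,678.95; pay $3,709.86 → $25,969.09
Week 2: $25,969.09 +$177.01 interest = $26,146.10; pay $3,735.15 → $22,410.95
Week 3: $22,410.95 +$177.01 interest = $22,587.96; pay $3,764.66 → $18,823.30
Week 4: $18,823.30 +$177.01 interest = $19,000.31; pay $3,800.06 → $15,200.25
Week 5: $15,200.25 +$177.01 interest = $15,377.26; pay $3,844.31 → $11,532.95
Week 6: $11,532.95 +$177.01 interest = $11,709.96; pay $3,903.32 → $7,806.64
Week 7: $7,806.64 +$177.01 interest = $7,983.65; pay $3,991.82 → $3,991.83
Week 8: $3,991.83 +$177.01 interest = $4,168.84; pay $4,168.84 → $0.00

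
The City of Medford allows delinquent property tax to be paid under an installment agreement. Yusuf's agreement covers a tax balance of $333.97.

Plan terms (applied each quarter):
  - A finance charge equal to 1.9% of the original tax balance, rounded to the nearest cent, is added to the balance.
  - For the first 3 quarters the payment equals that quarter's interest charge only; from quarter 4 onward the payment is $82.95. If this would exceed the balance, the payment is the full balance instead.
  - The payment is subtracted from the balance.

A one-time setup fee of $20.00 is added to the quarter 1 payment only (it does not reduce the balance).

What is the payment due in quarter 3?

Quarter 1: $333.97 +$6.35 interest = $340.32; pay $6.35 (+ $20.00 fee) → $333.97
Quarter 2: $333.97 +$6.35 interest = $340.32; pay $6.35 → $333.97
Quarter 3: $333.97 +$6.35 interest = $340.32; pay $6.35 → $333.97

$6.35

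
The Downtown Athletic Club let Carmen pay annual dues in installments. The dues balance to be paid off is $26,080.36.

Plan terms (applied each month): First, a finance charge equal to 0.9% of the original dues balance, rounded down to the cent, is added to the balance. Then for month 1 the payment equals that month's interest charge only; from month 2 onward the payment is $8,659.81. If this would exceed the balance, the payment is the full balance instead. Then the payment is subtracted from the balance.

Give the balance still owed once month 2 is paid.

$17,655.27

Month 1: opening $26,080.36; interest $234.72 → $26,315.08; payment $234.72; balance $26,080.36
Month 2: opening $26,080.36; interest $234.72 → $26,315.08; payment $8,659.81; balance $17,655.27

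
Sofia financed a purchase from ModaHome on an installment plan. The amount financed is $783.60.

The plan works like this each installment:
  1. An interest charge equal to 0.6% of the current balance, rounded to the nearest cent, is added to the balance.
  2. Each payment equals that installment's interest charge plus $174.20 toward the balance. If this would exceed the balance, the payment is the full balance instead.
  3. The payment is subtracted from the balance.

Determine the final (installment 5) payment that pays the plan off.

# | Opening | Interest | Payment | End bal
1 | $783.60 | $4.70 | $178.90 | $609.40
2 | $609.40 | $3.66 | $177.86 | $435.20
3 | $435.20 | $2.61 | $176.81 | $261.00
4 | $261.00 | $1.57 | $175.77 | $86.80
5 | $86.80 | $0.52 | $87.32 | $0.00

$87.32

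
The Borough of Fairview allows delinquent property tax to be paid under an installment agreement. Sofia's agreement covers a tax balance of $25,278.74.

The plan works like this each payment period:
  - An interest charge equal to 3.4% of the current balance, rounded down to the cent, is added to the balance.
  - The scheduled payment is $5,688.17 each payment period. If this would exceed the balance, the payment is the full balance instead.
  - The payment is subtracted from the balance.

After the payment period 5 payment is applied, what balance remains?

$0.00

# | Opening | Interest | Payment | End bal
1 | $25,278.74 | $859.47 | $5,688.17 | $20,450.04
2 | $20,450.04 | $695.30 | $5,688.17 | $15,457.17
3 | $15,457.17 | $525.54 | $5,688.17 | $10,294.54
4 | $10,294.54 | $350.01 | $5,688.17 | $4,956.38
5 | $4,956.38 | $168.51 | $5,124.89 | $0.00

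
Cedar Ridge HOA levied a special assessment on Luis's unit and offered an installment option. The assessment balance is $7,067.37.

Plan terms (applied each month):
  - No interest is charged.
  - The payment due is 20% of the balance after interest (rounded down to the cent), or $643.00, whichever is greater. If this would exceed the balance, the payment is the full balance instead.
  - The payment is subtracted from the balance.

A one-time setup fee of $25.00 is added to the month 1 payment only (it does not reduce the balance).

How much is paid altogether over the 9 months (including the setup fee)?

$7,092.37

# | Opening | Payment | Fee | End bal
1 | $7,067.37 | $1,413.47 | $25.00 | $5,653.90
2 | $5,653.90 | $1,130.78 | — | $4,523.12
3 | $4,523.12 | $904.62 | — | $3,618.50
4 | $3,618.50 | $723.70 | — | $2,894.80
5 | $2,894.80 | $643.00 | — | $2,251.80
6 | $2,251.80 | $643.00 | — | $1,608.80
7 | $1,608.80 | $643.00 | — | $965.80
8 | $965.80 | $643.00 | — | $322.80
9 | $322.80 | $322.80 | — | $0.00
Total paid: $7,092.37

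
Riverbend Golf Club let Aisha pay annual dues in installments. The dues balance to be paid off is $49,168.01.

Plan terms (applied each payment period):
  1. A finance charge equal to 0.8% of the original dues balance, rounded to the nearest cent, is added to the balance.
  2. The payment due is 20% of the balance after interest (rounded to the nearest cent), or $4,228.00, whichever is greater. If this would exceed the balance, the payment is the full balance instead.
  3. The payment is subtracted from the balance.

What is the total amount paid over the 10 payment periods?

Payment period 1: opening $49,168.01; interest $393.34 → $49,561.35; payment $9,912.27; balance $39,649.08
Payment period 2: opening $39,649.08; interest $393.34 → $40,042.42; payment $8,008.48; balance $32,033.94
Payment period 3: opening $32,033.94; interest $393.34 → $32,427.28; payment $6,485.46; balance $25,941.82
Payment period 4: opening $25,941.82; interest $393.34 → $26,335.16; payment $5,267.03; balance $21,068.13
Payment period 5: opening $21,068.13; interest $393.34 → $21,461.47; payment $4,292.29; balance $17,169.18
Payment period 6: opening $17,169.18; interest $393.34 → $17,562.52; payment $4,228.00; balance $13,334.52
Payment period 7: opening $13,334.52; interest $393.34 → $13,727.86; payment $4,228.00; balance $9,499.86
Payment period 8: opening $9,499.86; interest $393.34 → $9,893.20; payment $4,228.00; balance $5,665.20
Payment period 9: opening $5,665.20; interest $393.34 → $6,058.54; payment $4,228.00; balance $1,830.54
Payment period 10: opening $1,830.54; interest $393.34 → $2,223.88; payment $2,223.88; balance $0.00
Total paid: $53,101.41

$53,101.41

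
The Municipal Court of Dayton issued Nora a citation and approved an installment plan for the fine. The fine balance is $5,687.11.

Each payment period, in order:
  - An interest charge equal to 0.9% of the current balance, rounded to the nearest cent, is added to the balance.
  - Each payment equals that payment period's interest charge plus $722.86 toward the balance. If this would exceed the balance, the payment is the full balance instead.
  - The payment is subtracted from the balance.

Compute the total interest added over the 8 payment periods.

# | Opening | Interest | Payment | End bal
1 | $5,687.11 | $51.18 | $774.04 | $4,964.25
2 | $4,964.25 | $44.68 | $767.54 | $4,241.39
3 | $4,241.39 | $38.17 | $761.03 | $3,518.53
4 | $3,518.53 | $31.67 | $754.53 | $2,795.67
5 | $2,795.67 | $25.16 | $748.02 | $2,072.81
6 | $2,072.81 | $18.66 | $741.52 | $1,349.95
7 | $1,349.95 | $12.15 | $735.01 | $627.09
8 | $627.09 | $5.64 | $632.73 | $0.00
Total interest: $51.18 + $44.68 + $38.17 + $31.67 + $25.16 + $18.66 + $12.15 + $5.64 = $227.31

$227.31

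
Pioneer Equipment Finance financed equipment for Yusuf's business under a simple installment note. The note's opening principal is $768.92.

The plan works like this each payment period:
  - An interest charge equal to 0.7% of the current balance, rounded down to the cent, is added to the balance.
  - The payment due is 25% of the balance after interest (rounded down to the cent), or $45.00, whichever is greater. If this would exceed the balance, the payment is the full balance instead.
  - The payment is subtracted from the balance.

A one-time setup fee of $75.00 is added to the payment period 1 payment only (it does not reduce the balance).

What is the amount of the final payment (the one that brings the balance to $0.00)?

# | Opening | Interest | Payment | Fee | End bal
1 | $768.92 | $5.38 | $193.57 | $75.00 | $580.73
2 | $580.73 | $4.06 | $146.19 | — | $438.60
3 | $438.60 | $3.07 | $110.41 | — | $331.26
4 | $331.26 | $2.31 | $83.39 | — | $250.18
5 | $250.18 | $1.75 | $62.98 | — | $188.95
6 | $188.95 | $1.32 | $47.56 | — | $142.71
7 | $142.71 | $0.99 | $45.00 | — | $98.70
8 | $98.70 | $0.69 | $45.00 | — | $54.39
9 | $54.39 | $0.38 | $45.00 | — | $9.77
10 | $9.77 | $0.06 | $9.83 | — | $0.00

$9.83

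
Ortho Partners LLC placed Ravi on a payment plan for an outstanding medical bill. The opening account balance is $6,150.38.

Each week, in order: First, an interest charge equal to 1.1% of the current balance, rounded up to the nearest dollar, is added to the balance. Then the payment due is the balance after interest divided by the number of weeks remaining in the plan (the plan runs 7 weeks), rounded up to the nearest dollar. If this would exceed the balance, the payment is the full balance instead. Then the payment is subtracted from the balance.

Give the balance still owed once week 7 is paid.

$0.00

Week 1: opening $6,150.38; interest $68.00 → $6,218.38; payment $889.00; balance $5,329.38
Week 2: opening $5,329.38; interest $59.00 → $5,388.38; payment $899.00; balance $4,489.38
Week 3: opening $4,489.38; interest $50.00 → $4,539.38; payment $908.00; balance $3,631.38
Week 4: opening $3,631.38; interest $40.00 → $3,671.38; payment $918.00; balance $2,753.38
Week 5: opening $2,753.38; interest $31.00 → $2,784.38; payment $929.00; balance $1,855.38
Week 6: opening $1,855.38; interest $21.00 → $1,876.38; payment $939.00; balance $937.38
Week 7: opening $937.38; interest $11.00 → $948.38; payment $948.38; balance $0.00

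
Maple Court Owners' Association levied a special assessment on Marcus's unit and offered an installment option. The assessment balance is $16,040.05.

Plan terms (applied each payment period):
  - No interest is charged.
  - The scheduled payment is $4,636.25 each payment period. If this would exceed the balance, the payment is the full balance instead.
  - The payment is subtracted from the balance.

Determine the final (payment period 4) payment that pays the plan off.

$2,131.30

# | Opening | Payment | End bal
1 | $16,040.05 | $4,636.25 | $11,403.80
2 | $11,403.80 | $4,636.25 | $6,767.55
3 | $6,767.55 | $4,636.25 | $2,131.30
4 | $2,131.30 | $2,131.30 | $0.00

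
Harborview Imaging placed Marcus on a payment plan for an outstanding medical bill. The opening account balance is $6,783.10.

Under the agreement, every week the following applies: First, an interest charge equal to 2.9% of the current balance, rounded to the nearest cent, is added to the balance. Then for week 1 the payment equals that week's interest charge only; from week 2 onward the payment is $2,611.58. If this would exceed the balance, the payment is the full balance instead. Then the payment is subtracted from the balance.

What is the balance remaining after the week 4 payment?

Week 1: opening $6,783.10; interest $196.71 → $6,979.81; payment $196.71; balance $6,783.10
Week 2: opening $6,783.10; interest $196.71 → $6,979.81; payment $2,611.58; balance $4,368.23
Week 3: opening $4,368.23; interest $126.68 → $4,494.91; payment $2,611.58; balance $1,883.33
Week 4: opening $1,883.33; interest $54.62 → $1,937.95; payment $1,937.95; balance $0.00

$0.00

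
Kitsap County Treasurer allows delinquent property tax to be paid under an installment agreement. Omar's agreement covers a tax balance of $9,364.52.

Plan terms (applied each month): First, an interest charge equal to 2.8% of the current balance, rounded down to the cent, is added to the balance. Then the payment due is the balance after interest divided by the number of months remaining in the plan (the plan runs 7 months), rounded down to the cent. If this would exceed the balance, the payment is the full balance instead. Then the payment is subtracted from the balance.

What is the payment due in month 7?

Month 1: $9,364.52 +$262.20 interest = $9,626.72; pay $1,375.24 → $8,251.48
Month 2: $8,251.48 +$231.04 interest = $8,482.52; pay $1,413.75 → $7,068.77
Month 3: $7,068.77 +$197.92 interest = $7,266.69; pay $1,453.33 → $5,813.36
Month 4: $5,813.36 +$162.77 interest = $5,976.13; pay $1,494.03 → $4,482.10
Month 5: $4,482.10 +$125.49 interest = $4,607.59; pay $1,535.86 → $3,071.73
Month 6: $3,071.73 +$86.00 interest = $3,157.73; pay $1,578.86 → $1,578.87
Month 7: $1,578.87 +$44.20 interest = $1,623.07; pay $1,623.07 → $0.00

$1,623.07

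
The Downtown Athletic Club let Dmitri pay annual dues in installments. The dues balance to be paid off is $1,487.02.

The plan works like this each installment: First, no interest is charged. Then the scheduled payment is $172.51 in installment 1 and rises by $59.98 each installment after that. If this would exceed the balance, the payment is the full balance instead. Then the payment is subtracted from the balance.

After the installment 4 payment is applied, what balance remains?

# | Opening | Payment | End bal
1 | $1,487.02 | $172.51 | $1,314.51
2 | $1,314.51 | $232.49 | $1,082.02
3 | $1,082.02 | $292.47 | $789.55
4 | $789.55 | $352.45 | $437.10

$437.10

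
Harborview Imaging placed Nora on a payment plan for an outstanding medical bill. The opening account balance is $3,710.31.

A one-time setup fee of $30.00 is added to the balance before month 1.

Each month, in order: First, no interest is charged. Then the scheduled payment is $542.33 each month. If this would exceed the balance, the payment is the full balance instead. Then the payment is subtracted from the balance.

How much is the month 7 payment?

$486.33

Month 1: opening $3,740.31; payment $542.33; balance $3,197.98
Month 2: opening $3,197.98; payment $542.33; balance $2,655.65
Month 3: opening $2,655.65; payment $542.33; balance $2,113.32
Month 4: opening $2,113.32; payment $542.33; balance $1,570.99
Month 5: opening $1,570.99; payment $542.33; balance $1,028.66
Month 6: opening $1,028.66; payment $542.33; balance $486.33
Month 7: opening $486.33; payment $486.33; balance $0.00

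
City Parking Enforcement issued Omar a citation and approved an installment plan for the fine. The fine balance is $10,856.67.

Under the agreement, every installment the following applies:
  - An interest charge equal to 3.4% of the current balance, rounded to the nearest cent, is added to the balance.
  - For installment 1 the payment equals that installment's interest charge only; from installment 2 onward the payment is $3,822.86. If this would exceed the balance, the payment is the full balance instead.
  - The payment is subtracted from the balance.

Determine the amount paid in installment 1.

Installment 1: opening $10,856.67; interest $369.13 → $11,225.80; payment $369.13; balance $10,856.67

$369.13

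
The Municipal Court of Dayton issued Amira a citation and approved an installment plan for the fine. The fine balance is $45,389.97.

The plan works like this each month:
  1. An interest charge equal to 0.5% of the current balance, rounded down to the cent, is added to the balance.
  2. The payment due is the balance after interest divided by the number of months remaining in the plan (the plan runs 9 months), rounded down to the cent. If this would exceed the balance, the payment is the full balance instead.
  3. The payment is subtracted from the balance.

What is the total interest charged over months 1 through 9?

# | Opening | Interest | Payment | End bal
1 | $45,389.97 | $226.94 | $5,068.54 | $40,548.37
2 | $40,548.37 | $202.74 | $5,093.88 | $35,657.23
3 | $35,657.23 | $178.28 | $5,119.35 | $30,716.16
4 | $30,716.16 | $153.58 | $5,144.95 | $25,724.79
5 | $25,724.79 | $128.62 | $5,170.68 | $20,682.73
6 | $20,682.73 | $103.41 | $5,196.53 | $15,589.61
7 | $15,589.61 | $77.94 | $5,222.51 | $10,445.04
8 | $10,445.04 | $52.22 | $5,248.63 | $5,248.63
9 | $5,248.63 | $26.24 | $5,274.87 | $0.00
Total interest: $226.94 + $202.74 + $178.28 + $153.58 + $128.62 + $103.41 + $77.94 + $52.22 + $26.24 = $1,149.97

$1,149.97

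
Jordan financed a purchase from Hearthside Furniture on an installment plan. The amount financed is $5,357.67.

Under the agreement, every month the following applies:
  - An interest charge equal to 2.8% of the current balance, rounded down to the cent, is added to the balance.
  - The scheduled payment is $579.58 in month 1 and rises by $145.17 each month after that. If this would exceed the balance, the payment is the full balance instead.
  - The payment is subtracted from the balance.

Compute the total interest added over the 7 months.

Month 1: $5,357.67 +$150.01 interest = $5,507.68; pay $579.58 → $4,928.10
Month 2: $4,928.10 +$137.98 interest = $5,066.08; pay $724.75 → $4,341.33
Month 3: $4,341.33 +$121.55 interest = $4,462.88; pay $869.92 → $3,592.96
Month 4: $3,592.96 +$100.60 interest = $3,693.56; pay $1,015.09 → $2,678.47
Month 5: $2,678.47 +$74.99 interest = $2,753.46; pay $1,160.26 → $1,593.20
Month 6: $1,593.20 +$44.60 interest = $1,637.80; pay $1,305.43 → $332.37
Month 7: $332.37 +$9.30 interest = $341.67; pay $341.67 → $0.00
Total interest: $150.01 + $137.98 + $121.55 + $100.60 + $74.99 + $44.60 + $9.30 = $639.03

$639.03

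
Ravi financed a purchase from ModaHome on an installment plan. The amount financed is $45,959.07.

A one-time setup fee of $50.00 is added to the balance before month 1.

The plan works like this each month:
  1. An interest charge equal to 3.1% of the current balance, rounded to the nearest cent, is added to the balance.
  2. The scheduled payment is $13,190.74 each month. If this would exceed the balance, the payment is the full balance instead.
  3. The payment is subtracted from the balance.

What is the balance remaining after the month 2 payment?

Month 1: $46,009.07 +$1,426.28 interest = $47,435.35; pay $13,190.74 → $34,244.61
Month 2: $34,244.61 +$1,061.58 interest = $35,306.19; pay $13,190.74 → $22,115.45

$22,115.45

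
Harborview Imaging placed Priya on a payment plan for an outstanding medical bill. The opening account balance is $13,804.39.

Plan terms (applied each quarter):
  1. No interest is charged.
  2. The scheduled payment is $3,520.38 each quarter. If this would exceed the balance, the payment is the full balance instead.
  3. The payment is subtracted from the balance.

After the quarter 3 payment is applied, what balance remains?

$3,243.25

Quarter 1: opening $13,804.39; payment $3,520.38; balance $10,284.01
Quarter 2: opening $10,284.01; payment $3,520.38; balance $6,763.63
Quarter 3: opening $6,763.63; payment $3,520.38; balance $3,243.25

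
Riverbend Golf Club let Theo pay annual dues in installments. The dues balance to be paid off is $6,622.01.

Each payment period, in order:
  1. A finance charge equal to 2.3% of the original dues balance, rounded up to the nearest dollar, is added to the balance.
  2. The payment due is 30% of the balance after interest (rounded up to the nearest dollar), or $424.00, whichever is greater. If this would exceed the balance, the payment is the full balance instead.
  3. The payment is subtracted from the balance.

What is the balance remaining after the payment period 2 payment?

Payment period 1: opening $6,622.01; interest $153.00 → $6,775.01; payment $2,033.00; balance $4,742.01
Payment period 2: opening $4,742.01; interest $153.00 → $4,895.01; payment $1,469.00; balance $3,426.01

$3,426.01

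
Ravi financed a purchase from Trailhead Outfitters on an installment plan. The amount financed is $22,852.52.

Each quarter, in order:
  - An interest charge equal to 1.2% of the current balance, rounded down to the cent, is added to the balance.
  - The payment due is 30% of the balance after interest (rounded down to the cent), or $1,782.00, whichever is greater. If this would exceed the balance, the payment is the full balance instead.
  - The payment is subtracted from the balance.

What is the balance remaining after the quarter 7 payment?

Quarter 1: opening $22,852.52; interest $274.23 → $23,126.75; payment $6,938.02; balance $16,188.73
Quarter 2: opening $16,188.73; interest $194.26 → $16,382.99; payment $4,914.89; balance $11,468.10
Quarter 3: opening $11,468.10; interest $137.61 → $11,605.71; payment $3,481.71; balance $8,124.00
Quarter 4: opening $8,124.00; interest $97.48 → $8,221.48; payment $2,466.44; balance $5,755.04
Quarter 5: opening $5,755.04; interest $69.06 → $5,824.10; payment $1,782.00; balance $4,042.10
Quarter 6: opening $4,042.10; interest $48.50 → $4,090.60; payment $1,782.00; balance $2,308.60
Quarter 7: opening $2,308.60; interest $27.70 → $2,336.30; payment $1,782.00; balance $554.30

$554.30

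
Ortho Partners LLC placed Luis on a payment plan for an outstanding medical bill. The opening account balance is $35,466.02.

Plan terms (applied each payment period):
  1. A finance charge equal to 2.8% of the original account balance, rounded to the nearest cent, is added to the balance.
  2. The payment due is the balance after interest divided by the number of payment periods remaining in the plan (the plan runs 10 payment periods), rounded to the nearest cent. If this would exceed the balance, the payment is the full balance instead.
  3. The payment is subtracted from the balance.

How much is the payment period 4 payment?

$4,022.24

# | Opening | Interest | Payment | End bal
1 | $35,466.02 | $993.05 | $3,645.91 | $32,813.16
2 | $32,813.16 | $993.05 | $3,756.25 | $30,049.96
3 | $30,049.96 | $993.05 | $3,880.38 | $27,162.63
4 | $27,162.63 | $993.05 | $4,022.24 | $24,133.44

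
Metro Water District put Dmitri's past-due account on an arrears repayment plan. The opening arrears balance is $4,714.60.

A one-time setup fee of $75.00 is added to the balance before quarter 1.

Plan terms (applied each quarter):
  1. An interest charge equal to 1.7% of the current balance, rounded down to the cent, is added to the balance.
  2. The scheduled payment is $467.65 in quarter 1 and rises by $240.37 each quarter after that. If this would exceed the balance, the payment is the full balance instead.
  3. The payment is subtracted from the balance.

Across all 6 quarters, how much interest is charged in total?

Quarter 1: opening $4,789.60; interest $81.42 → $4,871.02; payment $467.65; balance $4,403.37
Quarter 2: opening $4,403.37; interest $74.85 → $4,478.22; payment $708.02; balance $3,770.20
Quarter 3: opening $3,770.20; interest $64.09 → $3,834.29; payment $948.39; balance $2,885.90
Quarter 4: opening $2,885.90; interest $49.06 → $2,934.96; payment $1,188.76; balance $1,746.20
Quarter 5: opening $1,746.20; interest $29.68 → $1,775.88; payment $1,429.13; balance $346.75
Quarter 6: opening $346.75; interest $5.89 → $352.64; payment $352.64; balance $0.00
Total interest: $81.42 + $74.85 + $64.09 + $49.06 + $29.68 + $5.89 = $304.99

$304.99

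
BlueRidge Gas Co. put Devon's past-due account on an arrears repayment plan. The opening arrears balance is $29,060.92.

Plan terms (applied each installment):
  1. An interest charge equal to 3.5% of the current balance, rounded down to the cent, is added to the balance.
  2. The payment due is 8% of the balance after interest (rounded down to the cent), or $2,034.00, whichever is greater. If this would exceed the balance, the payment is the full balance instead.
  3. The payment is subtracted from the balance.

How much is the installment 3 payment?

$2,181.70

Installment 1: opening $29,060.92; interest $1,017.13 → $30,078.05; payment $2,406.24; balance $27,671.81
Installment 2: opening $27,671.81; interest $968.51 → $28,640.32; payment $2,291.22; balance $26,349.10
Installment 3: opening $26,349.10; interest $922.21 → $27,271.31; payment $2,181.70; balance $25,089.61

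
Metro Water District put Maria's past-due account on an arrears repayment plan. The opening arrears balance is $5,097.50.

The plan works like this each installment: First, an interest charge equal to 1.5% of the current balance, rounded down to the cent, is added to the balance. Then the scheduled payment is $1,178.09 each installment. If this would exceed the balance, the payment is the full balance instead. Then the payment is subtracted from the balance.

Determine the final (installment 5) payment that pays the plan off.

$599.69

# | Opening | Interest | Payment | End bal
1 | $5,097.50 | $76.46 | $1,178.09 | $3,995.87
2 | $3,995.87 | $59.93 | $1,178.09 | $2,877.71
3 | $2,877.71 | $43.16 | $1,178.09 | $1,742.78
4 | $1,742.78 | $26.14 | $1,178.09 | $590.83
5 | $590.83 | $8.86 | $599.69 | $0.00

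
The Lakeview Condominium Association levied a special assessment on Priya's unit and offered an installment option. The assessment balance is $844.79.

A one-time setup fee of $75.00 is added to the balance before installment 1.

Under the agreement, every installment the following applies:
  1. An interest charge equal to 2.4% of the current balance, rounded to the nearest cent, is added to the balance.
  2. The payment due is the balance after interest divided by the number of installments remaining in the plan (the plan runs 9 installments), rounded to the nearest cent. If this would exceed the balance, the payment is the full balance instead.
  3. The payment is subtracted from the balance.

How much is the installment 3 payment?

$109.73

Installment 1: $919.79 +$22.07 interest = $941.86; pay $104.65 → $837.21
Installment 2: $837.21 +$20.09 interest = $857.30; pay $107.16 → $750.14
Installment 3: $750.14 +$18.00 interest = $768.14; pay $109.73 → $658.41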